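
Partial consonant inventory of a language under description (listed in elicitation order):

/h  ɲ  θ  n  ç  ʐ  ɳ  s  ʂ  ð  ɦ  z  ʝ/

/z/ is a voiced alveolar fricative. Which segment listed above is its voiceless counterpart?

/s/

The voiceless counterpart is a voiceless alveolar fricative — in this inventory, /s/.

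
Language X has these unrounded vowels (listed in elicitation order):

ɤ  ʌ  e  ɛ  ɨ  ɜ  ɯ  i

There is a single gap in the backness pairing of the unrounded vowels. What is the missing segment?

/ɘ/

high: front /i/, central /ɨ/, back /ɯ/.
high-mid: front /e/, central —, back /ɤ/.
low-mid: front /ɛ/, central /ɜ/, back /ʌ/.
The high-mid row has no central member, so the gap is the high-mid central unrounded vowel /ɘ/.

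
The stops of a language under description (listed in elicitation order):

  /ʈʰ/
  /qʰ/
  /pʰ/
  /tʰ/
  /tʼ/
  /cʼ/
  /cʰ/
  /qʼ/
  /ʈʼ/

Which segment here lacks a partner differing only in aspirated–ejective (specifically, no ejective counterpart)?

/pʰ/

Alveolar: /tʰ/ ~ /tʼ/
Retroflex: /ʈʰ/ ~ /ʈʼ/
Palatal: /cʰ/ ~ /cʼ/
Uvular: /qʰ/ ~ /qʼ/
Bilabial: only /pʰ/ (aspirated); no ejective partner.
So /pʰ/ is the unpaired segment.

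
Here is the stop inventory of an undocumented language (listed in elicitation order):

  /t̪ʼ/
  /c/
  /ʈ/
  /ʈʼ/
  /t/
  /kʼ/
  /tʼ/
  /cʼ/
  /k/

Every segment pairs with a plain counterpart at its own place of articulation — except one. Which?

Alveolar: /t/ ~ /tʼ/
Retroflex: /ʈ/ ~ /ʈʼ/
Palatal: /c/ ~ /cʼ/
Velar: /k/ ~ /kʼ/
Dental: only /t̪ʼ/ (ejective); no plain partner.
So /t̪ʼ/ is the unpaired segment.

/t̪ʼ/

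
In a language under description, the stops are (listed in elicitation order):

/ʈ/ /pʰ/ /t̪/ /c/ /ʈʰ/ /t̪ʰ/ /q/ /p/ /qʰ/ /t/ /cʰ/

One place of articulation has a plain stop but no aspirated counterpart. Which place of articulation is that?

Plain: /p/ (bilabial), /t̪/ (dental), /t/ (alveolar), /ʈ/ (retroflex), /c/ (palatal), /q/ (uvular).
Aspirated: /pʰ/ (bilabial), /t̪ʰ/ (dental), /ʈʰ/ (retroflex), /cʰ/ (palatal), /qʰ/ (uvular).
Every place of articulation has an aspirated member except alveolar, where /tʰ/ would be expected.

alveolar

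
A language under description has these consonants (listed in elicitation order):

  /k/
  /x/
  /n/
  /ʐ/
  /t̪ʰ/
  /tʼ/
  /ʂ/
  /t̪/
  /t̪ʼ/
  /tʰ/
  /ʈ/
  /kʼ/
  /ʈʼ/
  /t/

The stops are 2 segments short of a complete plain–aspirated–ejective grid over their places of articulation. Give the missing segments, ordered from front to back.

dental: plain /t̪/, aspirated /t̪ʰ/, ejective /t̪ʼ/.
alveolar: plain /t/, aspirated /tʰ/, ejective /tʼ/.
retroflex: plain /ʈ/, aspirated —, ejective /ʈʼ/.
velar: plain /k/, aspirated —, ejective /kʼ/.
Gaps, from front to back: retroflex lacks aspirated (/ʈʰ/); velar lacks aspirated (/kʰ/).

/ʈʰ/, /kʰ/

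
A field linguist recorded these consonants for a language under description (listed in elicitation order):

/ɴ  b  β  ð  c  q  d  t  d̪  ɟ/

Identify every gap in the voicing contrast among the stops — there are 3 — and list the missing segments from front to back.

/p/, /t̪/, /ɢ/

Voiceless: /t/ (alveolar), /c/ (palatal), /q/ (uvular).
Voiced: /b/ (bilabial), /d̪/ (dental), /d/ (alveolar), /ɟ/ (palatal).
Gaps, from front to back: bilabial lacks voiceless (/p/); dental lacks voiceless (/t̪/); uvular lacks voiced (/ɢ/).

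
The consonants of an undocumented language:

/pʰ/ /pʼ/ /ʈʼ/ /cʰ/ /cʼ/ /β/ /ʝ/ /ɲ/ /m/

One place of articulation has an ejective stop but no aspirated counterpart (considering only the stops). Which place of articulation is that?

Aspirated: /pʰ/ (bilabial), /cʰ/ (palatal).
Ejective: /pʼ/ (bilabial), /ʈʼ/ (retroflex), /cʼ/ (palatal).
Every place of articulation has an aspirated member except retroflex, where /ʈʰ/ would be expected.

retroflex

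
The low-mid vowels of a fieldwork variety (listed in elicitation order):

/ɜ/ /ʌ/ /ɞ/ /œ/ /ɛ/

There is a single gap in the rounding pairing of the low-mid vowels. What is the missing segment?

Unrounded: /ɛ/ (front), /ɜ/ (central), /ʌ/ (back).
Rounded: /œ/ (front), /ɞ/ (central).
The back row has no rounded member, so the gap is the back rounded vowel /ɔ/.

/ɔ/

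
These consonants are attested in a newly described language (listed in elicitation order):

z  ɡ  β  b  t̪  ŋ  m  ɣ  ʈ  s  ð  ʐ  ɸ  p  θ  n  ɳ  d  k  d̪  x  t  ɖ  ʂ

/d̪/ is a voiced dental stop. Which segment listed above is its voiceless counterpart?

The voiceless counterpart is a voiceless dental stop — in this inventory, /t̪/.

/t̪/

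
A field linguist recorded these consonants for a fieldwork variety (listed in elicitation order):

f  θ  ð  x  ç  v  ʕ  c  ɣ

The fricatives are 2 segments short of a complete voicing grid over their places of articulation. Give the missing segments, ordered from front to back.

Voiceless: /f/ (labiodental), /θ/ (dental), /ç/ (palatal), /x/ (velar).
Voiced: /v/ (labiodental), /ð/ (dental), /ɣ/ (velar), /ʕ/ (pharyngeal).
Gaps, from front to back: palatal lacks voiced (/ʝ/); pharyngeal lacks voiceless (/ħ/).

/ʝ/, /ħ/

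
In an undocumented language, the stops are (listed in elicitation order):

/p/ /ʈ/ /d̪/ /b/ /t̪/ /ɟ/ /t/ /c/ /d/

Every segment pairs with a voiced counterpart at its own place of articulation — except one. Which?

/ʈ/

Bilabial: /p/ ~ /b/
Dental: /t̪/ ~ /d̪/
Alveolar: /t/ ~ /d/
Palatal: /c/ ~ /ɟ/
Retroflex: only /ʈ/ (voiceless); no voiced partner.
So /ʈ/ is the unpaired segment.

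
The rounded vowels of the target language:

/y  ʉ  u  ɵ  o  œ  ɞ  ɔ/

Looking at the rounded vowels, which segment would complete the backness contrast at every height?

/ø/

Front: /y/ (high), /œ/ (low-mid).
Central: /ʉ/ (high), /ɵ/ (high-mid), /ɞ/ (low-mid).
Back: /u/ (high), /o/ (high-mid), /ɔ/ (low-mid).
The high-mid row has no front member, so the gap is the high-mid front rounded vowel /ø/.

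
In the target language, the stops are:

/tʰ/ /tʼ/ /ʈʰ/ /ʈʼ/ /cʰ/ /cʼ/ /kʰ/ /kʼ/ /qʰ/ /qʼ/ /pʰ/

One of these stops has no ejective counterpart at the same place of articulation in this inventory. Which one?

Alveolar: /tʰ/ ~ /tʼ/
Retroflex: /ʈʰ/ ~ /ʈʼ/
Palatal: /cʰ/ ~ /cʼ/
Velar: /kʰ/ ~ /kʼ/
Uvular: /qʰ/ ~ /qʼ/
Bilabial: only /pʰ/ (aspirated); no ejective partner.
So /pʰ/ is the unpaired segment.

/pʰ/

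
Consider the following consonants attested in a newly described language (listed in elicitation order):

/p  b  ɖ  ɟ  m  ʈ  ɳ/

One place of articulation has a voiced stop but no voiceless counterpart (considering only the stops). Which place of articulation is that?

palatal

place of articulation  voiceless  voiced  
bilabial          p         b       
retroflex         ʈ         ɖ       
palatal           —         ɟ       
Every place of articulation has a voiceless member except palatal, where /c/ would be expected.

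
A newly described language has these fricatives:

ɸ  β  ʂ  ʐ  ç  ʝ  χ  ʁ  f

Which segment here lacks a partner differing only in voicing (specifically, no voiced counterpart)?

Bilabial: /ɸ/ ~ /β/
Retroflex: /ʂ/ ~ /ʐ/
Palatal: /ç/ ~ /ʝ/
Uvular: /χ/ ~ /ʁ/
Labiodental: only /f/ (voiceless); no voiced partner.
So /f/ is the unpaired segment.

/f/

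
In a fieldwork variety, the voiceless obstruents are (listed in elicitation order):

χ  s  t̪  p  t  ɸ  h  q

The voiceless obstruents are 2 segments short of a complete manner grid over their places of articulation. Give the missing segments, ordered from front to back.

/θ/, /ʔ/

Stop: /p/ (bilabial), /t̪/ (dental), /t/ (alveolar), /q/ (uvular).
Fricative: /ɸ/ (bilabial), /s/ (alveolar), /χ/ (uvular), /h/ (glottal).
Gaps, from front to back: dental lacks fricative (/θ/); glottal lacks stop (/ʔ/).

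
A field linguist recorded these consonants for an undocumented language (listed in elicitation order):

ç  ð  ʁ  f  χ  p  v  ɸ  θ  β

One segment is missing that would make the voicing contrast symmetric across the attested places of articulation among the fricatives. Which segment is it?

bilabial: voiceless /ɸ/, voiced /β/.
labiodental: voiceless /f/, voiced /v/.
dental: voiceless /θ/, voiced /ð/.
palatal: voiceless /ç/, voiced —.
uvular: voiceless /χ/, voiced /ʁ/.
The palatal row has no voiced member, so the gap is the voiced palatal fricative /ʝ/.

/ʝ/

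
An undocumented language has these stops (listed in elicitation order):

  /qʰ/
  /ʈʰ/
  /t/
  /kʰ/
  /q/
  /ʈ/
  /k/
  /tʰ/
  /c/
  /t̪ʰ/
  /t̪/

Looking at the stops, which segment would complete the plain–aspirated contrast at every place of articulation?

/cʰ/

Plain: /t̪/ (dental), /t/ (alveolar), /ʈ/ (retroflex), /c/ (palatal), /k/ (velar), /q/ (uvular).
Aspirated: /t̪ʰ/ (dental), /tʰ/ (alveolar), /ʈʰ/ (retroflex), /kʰ/ (velar), /qʰ/ (uvular).
The palatal row has no aspirated member, so the gap is the aspirated palatal stop /cʰ/.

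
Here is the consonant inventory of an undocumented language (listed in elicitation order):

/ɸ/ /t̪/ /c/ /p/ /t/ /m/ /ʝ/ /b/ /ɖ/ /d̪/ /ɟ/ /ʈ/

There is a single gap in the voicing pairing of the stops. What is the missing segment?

bilabial: voiceless /p/, voiced /b/.
dental: voiceless /t̪/, voiced /d̪/.
alveolar: voiceless /t/, voiced —.
retroflex: voiceless /ʈ/, voiced /ɖ/.
palatal: voiceless /c/, voiced /ɟ/.
The alveolar row has no voiced member, so the gap is the voiced alveolar stop /d/.

/d/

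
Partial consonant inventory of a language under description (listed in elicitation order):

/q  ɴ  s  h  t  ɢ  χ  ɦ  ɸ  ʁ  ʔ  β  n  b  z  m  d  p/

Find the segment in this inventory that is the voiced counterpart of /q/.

/q/ is a voiceless uvular stop.
The voiced counterpart is a voiced uvular stop — in this inventory, /ɢ/.

/ɢ/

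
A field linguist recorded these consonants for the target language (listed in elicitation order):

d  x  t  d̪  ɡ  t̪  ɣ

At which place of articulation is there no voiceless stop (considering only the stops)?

velar

place of articulation  voiceless  voiced  
dental            t̪        d̪      
alveolar          t         d       
velar             —         ɡ       
Every place of articulation has a voiceless member except velar, where /k/ would be expected.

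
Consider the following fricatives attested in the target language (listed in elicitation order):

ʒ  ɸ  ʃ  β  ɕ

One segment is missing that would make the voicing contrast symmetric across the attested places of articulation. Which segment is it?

/ʑ/

bilabial: voiceless /ɸ/, voiced /β/.
postalveolar: voiceless /ʃ/, voiced /ʒ/.
alveolo-palatal: voiceless /ɕ/, voiced —.
The alveolo-palatal row has no voiced member, so the gap is the voiced alveolo-palatal fricative /ʑ/.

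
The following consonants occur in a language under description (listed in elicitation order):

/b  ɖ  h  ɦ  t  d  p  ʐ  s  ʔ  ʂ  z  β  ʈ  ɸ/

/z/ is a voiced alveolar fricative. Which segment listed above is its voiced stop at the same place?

/d/

The voiced stop at the same place is a voiced alveolar stop — in this inventory, /d/.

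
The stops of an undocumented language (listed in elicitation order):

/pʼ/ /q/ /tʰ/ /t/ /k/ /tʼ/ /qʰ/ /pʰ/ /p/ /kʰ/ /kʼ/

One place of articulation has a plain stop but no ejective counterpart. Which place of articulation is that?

uvular

place of articulation  plain     aspirated  ejective
bilabial          p         pʰ        pʼ      
alveolar          t         tʰ        tʼ      
velar             k         kʰ        kʼ      
uvular            q         qʰ        —       
Every place of articulation has an ejective member except uvular, where /qʼ/ would be expected.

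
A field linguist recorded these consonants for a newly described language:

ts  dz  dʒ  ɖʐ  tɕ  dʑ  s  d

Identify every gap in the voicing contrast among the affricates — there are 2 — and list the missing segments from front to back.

/tʃ/, /ʈʂ/

alveolar: voiceless /ts/, voiced /dz/.
postalveolar: voiceless —, voiced /dʒ/.
retroflex: voiceless —, voiced /ɖʐ/.
alveolo-palatal: voiceless /tɕ/, voiced /dʑ/.
Gaps, from front to back: postalveolar lacks voiceless (/tʃ/); retroflex lacks voiceless (/ʈʂ/).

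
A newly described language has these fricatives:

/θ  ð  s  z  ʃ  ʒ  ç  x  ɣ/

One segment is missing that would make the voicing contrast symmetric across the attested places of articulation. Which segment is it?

/ʝ/

dental: voiceless /θ/, voiced /ð/.
alveolar: voiceless /s/, voiced /z/.
postalveolar: voiceless /ʃ/, voiced /ʒ/.
palatal: voiceless /ç/, voiced —.
velar: voiceless /x/, voiced /ɣ/.
The palatal row has no voiced member, so the gap is the voiced palatal fricative /ʝ/.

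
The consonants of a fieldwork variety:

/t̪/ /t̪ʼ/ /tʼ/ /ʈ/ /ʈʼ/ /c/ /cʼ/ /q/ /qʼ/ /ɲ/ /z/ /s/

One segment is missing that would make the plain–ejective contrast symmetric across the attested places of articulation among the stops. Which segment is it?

/t/

place of articulation  plain     ejective
dental            t̪        t̪ʼ     
alveolar          —         tʼ      
retroflex         ʈ         ʈʼ      
palatal           c         cʼ      
uvular            q         qʼ      
The alveolar row has no plain member, so the gap is the plain alveolar stop /t/.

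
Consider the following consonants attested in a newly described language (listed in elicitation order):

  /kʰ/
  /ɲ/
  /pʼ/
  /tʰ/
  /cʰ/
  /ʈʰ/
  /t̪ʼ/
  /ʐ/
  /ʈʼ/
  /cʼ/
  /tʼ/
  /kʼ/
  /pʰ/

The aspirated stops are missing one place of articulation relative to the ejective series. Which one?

dental

Aspirated: /pʰ/ (bilabial), /tʰ/ (alveolar), /ʈʰ/ (retroflex), /cʰ/ (palatal), /kʰ/ (velar).
Ejective: /pʼ/ (bilabial), /t̪ʼ/ (dental), /tʼ/ (alveolar), /ʈʼ/ (retroflex), /cʼ/ (palatal), /kʼ/ (velar).
Every place of articulation has an aspirated member except dental, where /t̪ʰ/ would be expected.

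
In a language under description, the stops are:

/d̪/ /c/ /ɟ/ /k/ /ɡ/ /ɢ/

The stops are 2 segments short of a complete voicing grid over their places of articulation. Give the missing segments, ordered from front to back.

place of articulation  voiceless  voiced  
dental            —         d̪      
palatal           c         ɟ       
velar             k         ɡ       
uvular            —         ɢ       
Gaps, from front to back: dental lacks voiceless (/t̪/); uvular lacks voiceless (/q/).

/t̪/, /q/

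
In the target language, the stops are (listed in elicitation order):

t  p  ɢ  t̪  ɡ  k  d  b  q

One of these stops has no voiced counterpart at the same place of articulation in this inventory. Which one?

Bilabial: /p/ ~ /b/
Alveolar: /t/ ~ /d/
Velar: /k/ ~ /ɡ/
Uvular: /q/ ~ /ɢ/
Dental: only /t̪/ (voiceless); no voiced partner.
So /t̪/ is the unpaired segment.

/t̪/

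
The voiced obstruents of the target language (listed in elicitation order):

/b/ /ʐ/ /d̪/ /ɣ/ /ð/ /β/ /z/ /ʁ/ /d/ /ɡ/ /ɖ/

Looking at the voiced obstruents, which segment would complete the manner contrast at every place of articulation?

/ɢ/

place of articulation  stop      fricative
bilabial          b         β       
dental            d̪        ð       
alveolar          d         z       
retroflex         ɖ         ʐ       
velar             ɡ         ɣ       
uvular            —         ʁ       
The uvular row has no stop member, so the gap is the uvular stop /ɢ/.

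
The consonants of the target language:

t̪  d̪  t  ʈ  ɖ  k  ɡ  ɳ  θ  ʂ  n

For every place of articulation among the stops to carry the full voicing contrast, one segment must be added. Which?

dental: voiceless /t̪/, voiced /d̪/.
alveolar: voiceless /t/, voiced —.
retroflex: voiceless /ʈ/, voiced /ɖ/.
velar: voiceless /k/, voiced /ɡ/.
The alveolar row has no voiced member, so the gap is the voiced alveolar stop /d/.

/d/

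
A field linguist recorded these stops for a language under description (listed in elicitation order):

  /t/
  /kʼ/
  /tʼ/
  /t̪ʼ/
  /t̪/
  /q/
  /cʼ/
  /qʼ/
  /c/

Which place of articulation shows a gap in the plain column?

velar

Plain: /t̪/ (dental), /t/ (alveolar), /c/ (palatal), /q/ (uvular).
Ejective: /t̪ʼ/ (dental), /tʼ/ (alveolar), /cʼ/ (palatal), /kʼ/ (velar), /qʼ/ (uvular).
Every place of articulation has a plain member except velar, where /k/ would be expected.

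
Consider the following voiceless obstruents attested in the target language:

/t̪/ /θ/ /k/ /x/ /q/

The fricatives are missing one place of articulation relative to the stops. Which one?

Stop: /t̪/ (dental), /k/ (velar), /q/ (uvular).
Fricative: /θ/ (dental), /x/ (velar).
Every place of articulation has a fricative member except uvular, where /χ/ would be expected.

uvular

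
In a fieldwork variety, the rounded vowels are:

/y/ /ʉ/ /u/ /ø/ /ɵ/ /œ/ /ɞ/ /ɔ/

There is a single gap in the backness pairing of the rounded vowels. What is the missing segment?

high: front /y/, central /ʉ/, back /u/.
high-mid: front /ø/, central /ɵ/, back —.
low-mid: front /œ/, central /ɞ/, back /ɔ/.
The high-mid row has no back member, so the gap is the high-mid back rounded vowel /o/.

/o/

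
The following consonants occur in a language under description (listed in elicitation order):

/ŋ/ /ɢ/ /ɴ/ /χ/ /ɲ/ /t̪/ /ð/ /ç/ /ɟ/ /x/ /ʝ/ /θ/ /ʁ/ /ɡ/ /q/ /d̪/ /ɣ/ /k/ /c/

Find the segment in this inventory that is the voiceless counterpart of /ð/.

/θ/

/ð/ is a voiced dental fricative.
The voiceless counterpart is a voiceless dental fricative — in this inventory, /θ/.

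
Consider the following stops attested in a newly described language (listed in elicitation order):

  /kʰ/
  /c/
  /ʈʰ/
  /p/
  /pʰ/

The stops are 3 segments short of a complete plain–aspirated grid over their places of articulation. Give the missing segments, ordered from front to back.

/ʈ/, /cʰ/, /k/

place of articulation  plain     aspirated
bilabial          p         pʰ      
retroflex         —         ʈʰ      
palatal           c         —       
velar             —         kʰ      
Gaps, from front to back: retroflex lacks plain (/ʈ/); palatal lacks aspirated (/cʰ/); velar lacks plain (/k/).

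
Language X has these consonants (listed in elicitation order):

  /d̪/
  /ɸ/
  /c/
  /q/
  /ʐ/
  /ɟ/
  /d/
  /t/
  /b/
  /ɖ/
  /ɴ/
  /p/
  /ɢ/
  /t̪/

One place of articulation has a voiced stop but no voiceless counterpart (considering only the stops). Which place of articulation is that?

bilabial: voiceless /p/, voiced /b/.
dental: voiceless /t̪/, voiced /d̪/.
alveolar: voiceless /t/, voiced /d/.
retroflex: voiceless —, voiced /ɖ/.
palatal: voiceless /c/, voiced /ɟ/.
uvular: voiceless /q/, voiced /ɢ/.
Every place of articulation has a voiceless member except retroflex, where /ʈ/ would be expected.

retroflex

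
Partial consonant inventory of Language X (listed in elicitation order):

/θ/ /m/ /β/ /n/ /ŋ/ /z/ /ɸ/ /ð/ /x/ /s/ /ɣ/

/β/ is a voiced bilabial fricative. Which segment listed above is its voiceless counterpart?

The voiceless counterpart is a voiceless bilabial fricative — in this inventory, /ɸ/.

/ɸ/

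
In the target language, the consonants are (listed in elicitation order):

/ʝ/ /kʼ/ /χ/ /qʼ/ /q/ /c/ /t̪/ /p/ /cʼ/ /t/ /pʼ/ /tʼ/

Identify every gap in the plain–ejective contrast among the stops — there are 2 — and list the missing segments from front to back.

Plain: /p/ (bilabial), /t̪/ (dental), /t/ (alveolar), /c/ (palatal), /q/ (uvular).
Ejective: /pʼ/ (bilabial), /tʼ/ (alveolar), /cʼ/ (palatal), /kʼ/ (velar), /qʼ/ (uvular).
Gaps, from front to back: dental lacks ejective (/t̪ʼ/); velar lacks plain (/k/).

/t̪ʼ/, /k/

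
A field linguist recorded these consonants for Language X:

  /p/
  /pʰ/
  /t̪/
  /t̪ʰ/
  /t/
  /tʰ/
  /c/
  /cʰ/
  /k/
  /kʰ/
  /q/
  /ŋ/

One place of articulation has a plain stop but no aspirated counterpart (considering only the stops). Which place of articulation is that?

bilabial: plain /p/, aspirated /pʰ/.
dental: plain /t̪/, aspirated /t̪ʰ/.
alveolar: plain /t/, aspirated /tʰ/.
palatal: plain /c/, aspirated /cʰ/.
velar: plain /k/, aspirated /kʰ/.
uvular: plain /q/, aspirated —.
Every place of articulation has an aspirated member except uvular, where /qʰ/ would be expected.

uvular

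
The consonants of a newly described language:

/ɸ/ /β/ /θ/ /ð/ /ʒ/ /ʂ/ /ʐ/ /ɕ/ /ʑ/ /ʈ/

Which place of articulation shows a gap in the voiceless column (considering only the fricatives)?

place of articulation  voiceless  voiced  
bilabial          ɸ         β       
dental            θ         ð       
postalveolar      —         ʒ       
retroflex         ʂ         ʐ       
alveolo-palatal   ɕ         ʑ       
Every place of articulation has a voiceless member except postalveolar, where /ʃ/ would be expected.

postalveolar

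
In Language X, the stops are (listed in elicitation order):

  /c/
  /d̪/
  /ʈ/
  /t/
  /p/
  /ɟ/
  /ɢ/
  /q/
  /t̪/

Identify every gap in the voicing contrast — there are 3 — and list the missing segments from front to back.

Voiceless: /p/ (bilabial), /t̪/ (dental), /t/ (alveolar), /ʈ/ (retroflex), /c/ (palatal), /q/ (uvular).
Voiced: /d̪/ (dental), /ɟ/ (palatal), /ɢ/ (uvular).
Gaps, from front to back: bilabial lacks voiced (/b/); alveolar lacks voiced (/d/); retroflex lacks voiced (/ɖ/).

/b/, /d/, /ɖ/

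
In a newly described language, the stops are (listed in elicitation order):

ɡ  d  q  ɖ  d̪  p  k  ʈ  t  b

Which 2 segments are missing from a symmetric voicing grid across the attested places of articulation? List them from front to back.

/t̪/, /ɢ/

Voiceless: /p/ (bilabial), /t/ (alveolar), /ʈ/ (retroflex), /k/ (velar), /q/ (uvular).
Voiced: /b/ (bilabial), /d̪/ (dental), /d/ (alveolar), /ɖ/ (retroflex), /ɡ/ (velar).
Gaps, from front to back: dental lacks voiceless (/t̪/); uvular lacks voiced (/ɢ/).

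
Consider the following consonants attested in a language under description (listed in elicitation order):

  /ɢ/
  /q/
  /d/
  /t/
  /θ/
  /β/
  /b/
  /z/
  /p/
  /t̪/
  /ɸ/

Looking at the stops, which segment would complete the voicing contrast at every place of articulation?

/d̪/

Voiceless: /p/ (bilabial), /t̪/ (dental), /t/ (alveolar), /q/ (uvular).
Voiced: /b/ (bilabial), /d/ (alveolar), /ɢ/ (uvular).
The dental row has no voiced member, so the gap is the voiced dental stop /d̪/.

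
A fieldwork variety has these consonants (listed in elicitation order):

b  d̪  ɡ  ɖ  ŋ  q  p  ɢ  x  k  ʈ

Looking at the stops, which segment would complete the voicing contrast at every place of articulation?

/t̪/

place of articulation  voiceless  voiced  
bilabial          p         b       
dental            —         d̪      
retroflex         ʈ         ɖ       
velar             k         ɡ       
uvular            q         ɢ       
The dental row has no voiceless member, so the gap is the voiceless dental stop /t̪/.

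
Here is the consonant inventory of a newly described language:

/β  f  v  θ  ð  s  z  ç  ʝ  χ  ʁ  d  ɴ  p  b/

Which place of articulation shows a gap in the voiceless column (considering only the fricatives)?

Voiceless: /f/ (labiodental), /θ/ (dental), /s/ (alveolar), /ç/ (palatal), /χ/ (uvular).
Voiced: /β/ (bilabial), /v/ (labiodental), /ð/ (dental), /z/ (alveolar), /ʝ/ (palatal), /ʁ/ (uvular).
Every place of articulation has a voiceless member except bilabial, where /ɸ/ would be expected.

bilabial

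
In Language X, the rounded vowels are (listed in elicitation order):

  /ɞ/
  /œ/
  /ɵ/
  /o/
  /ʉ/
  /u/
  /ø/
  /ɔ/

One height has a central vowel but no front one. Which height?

height            front     central   back    
high              —         ʉ         u       
high-mid          ø         ɵ         o       
low-mid           œ         ɞ         ɔ       
Every height has a front member except high, where /y/ would be expected.

high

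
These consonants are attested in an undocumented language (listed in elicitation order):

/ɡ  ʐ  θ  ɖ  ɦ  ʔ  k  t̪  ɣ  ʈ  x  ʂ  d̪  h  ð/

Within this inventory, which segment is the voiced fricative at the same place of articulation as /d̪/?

/ð/

/d̪/ is a voiced dental stop.
The voiced fricative at the same place is a voiced dental fricative — in this inventory, /ð/.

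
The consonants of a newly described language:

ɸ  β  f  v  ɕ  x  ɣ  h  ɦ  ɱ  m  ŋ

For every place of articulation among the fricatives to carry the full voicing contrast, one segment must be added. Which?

/ʑ/

Voiceless: /ɸ/ (bilabial), /f/ (labiodental), /ɕ/ (alveolo-palatal), /x/ (velar), /h/ (glottal).
Voiced: /β/ (bilabial), /v/ (labiodental), /ɣ/ (velar), /ɦ/ (glottal).
The alveolo-palatal row has no voiced member, so the gap is the voiced alveolo-palatal fricative /ʑ/.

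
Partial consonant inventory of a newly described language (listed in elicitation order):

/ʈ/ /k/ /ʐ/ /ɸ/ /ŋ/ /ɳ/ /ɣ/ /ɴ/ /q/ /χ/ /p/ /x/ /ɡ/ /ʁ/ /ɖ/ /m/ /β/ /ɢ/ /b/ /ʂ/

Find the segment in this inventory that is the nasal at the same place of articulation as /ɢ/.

/ɢ/ is a voiced uvular stop.
The nasal at the same place is an uvular nasal — in this inventory, /ɴ/.

/ɴ/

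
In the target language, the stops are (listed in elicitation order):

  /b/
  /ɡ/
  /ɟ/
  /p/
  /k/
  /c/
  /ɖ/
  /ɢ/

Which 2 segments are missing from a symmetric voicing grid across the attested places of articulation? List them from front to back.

place of articulation  voiceless  voiced  
bilabial          p         b       
retroflex         —         ɖ       
palatal           c         ɟ       
velar             k         ɡ       
uvular            —         ɢ       
Gaps, from front to back: retroflex lacks voiceless (/ʈ/); uvular lacks voiceless (/q/).

/ʈ/, /q/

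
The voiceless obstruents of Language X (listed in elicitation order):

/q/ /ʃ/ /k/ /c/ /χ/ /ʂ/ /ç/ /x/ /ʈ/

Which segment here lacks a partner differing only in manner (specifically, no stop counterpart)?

Retroflex: /ʈ/ ~ /ʂ/
Palatal: /c/ ~ /ç/
Velar: /k/ ~ /x/
Uvular: /q/ ~ /χ/
Postalveolar: only /ʃ/ (fricative); no stop partner.
So /ʃ/ is the unpaired segment.

/ʃ/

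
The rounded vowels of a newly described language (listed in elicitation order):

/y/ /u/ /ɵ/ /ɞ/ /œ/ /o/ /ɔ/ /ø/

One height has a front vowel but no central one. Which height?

high

height            front     central   back    
high              y         —         u       
high-mid          ø         ɵ         o       
low-mid           œ         ɞ         ɔ       
Every height has a central member except high, where /ʉ/ would be expected.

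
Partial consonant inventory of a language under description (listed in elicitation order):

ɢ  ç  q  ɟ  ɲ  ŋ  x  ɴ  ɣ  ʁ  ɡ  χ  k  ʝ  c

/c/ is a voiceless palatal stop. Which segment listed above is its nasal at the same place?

/ɲ/

The nasal at the same place is a palatal nasal — in this inventory, /ɲ/.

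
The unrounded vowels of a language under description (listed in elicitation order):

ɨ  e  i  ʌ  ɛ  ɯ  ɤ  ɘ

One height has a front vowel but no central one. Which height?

low-mid

height            front     central   back    
high              i         ɨ         ɯ       
high-mid          e         ɘ         ɤ       
low-mid           ɛ         —         ʌ       
Every height has a central member except low-mid, where /ɜ/ would be expected.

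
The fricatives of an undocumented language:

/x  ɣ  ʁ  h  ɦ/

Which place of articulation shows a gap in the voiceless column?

uvular

velar: voiceless /x/, voiced /ɣ/.
uvular: voiceless —, voiced /ʁ/.
glottal: voiceless /h/, voiced /ɦ/.
Every place of articulation has a voiceless member except uvular, where /χ/ would be expected.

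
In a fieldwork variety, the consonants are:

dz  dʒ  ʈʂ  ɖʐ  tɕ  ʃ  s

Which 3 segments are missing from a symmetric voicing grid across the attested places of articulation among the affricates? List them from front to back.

/ts/, /tʃ/, /dʑ/

place of articulation  voiceless  voiced  
alveolar          —         dz      
postalveolar      —         dʒ      
retroflex         ʈʂ        ɖʐ      
alveolo-palatal   tɕ        —       
Gaps, from front to back: alveolar lacks voiceless (/ts/); postalveolar lacks voiceless (/tʃ/); alveolo-palatal lacks voiced (/dʑ/).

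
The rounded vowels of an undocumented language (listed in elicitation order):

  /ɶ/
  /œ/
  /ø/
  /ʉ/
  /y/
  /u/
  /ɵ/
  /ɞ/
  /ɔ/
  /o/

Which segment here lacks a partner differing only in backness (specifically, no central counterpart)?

/ɶ/

High: /y/ ~ /ʉ/ ~ /u/
High-mid: /ø/ ~ /ɵ/ ~ /o/
Low-mid: /œ/ ~ /ɞ/ ~ /ɔ/
Low: only /ɶ/ (front); no central partner.
So /ɶ/ is the unpaired segment.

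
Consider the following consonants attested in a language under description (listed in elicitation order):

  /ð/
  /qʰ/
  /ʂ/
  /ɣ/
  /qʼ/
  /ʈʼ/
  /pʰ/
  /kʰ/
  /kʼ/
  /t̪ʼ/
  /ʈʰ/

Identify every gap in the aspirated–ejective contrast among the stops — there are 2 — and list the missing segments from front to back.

Aspirated: /pʰ/ (bilabial), /ʈʰ/ (retroflex), /kʰ/ (velar), /qʰ/ (uvular).
Ejective: /t̪ʼ/ (dental), /ʈʼ/ (retroflex), /kʼ/ (velar), /qʼ/ (uvular).
Gaps, from front to back: bilabial lacks ejective (/pʼ/); dental lacks aspirated (/t̪ʰ/).

/pʼ/, /t̪ʰ/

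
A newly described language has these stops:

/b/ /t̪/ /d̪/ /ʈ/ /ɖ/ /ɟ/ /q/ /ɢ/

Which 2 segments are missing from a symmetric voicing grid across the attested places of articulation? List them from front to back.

/p/, /c/

Voiceless: /t̪/ (dental), /ʈ/ (retroflex), /q/ (uvular).
Voiced: /b/ (bilabial), /d̪/ (dental), /ɖ/ (retroflex), /ɟ/ (palatal), /ɢ/ (uvular).
Gaps, from front to back: bilabial lacks voiceless (/p/); palatal lacks voiceless (/c/).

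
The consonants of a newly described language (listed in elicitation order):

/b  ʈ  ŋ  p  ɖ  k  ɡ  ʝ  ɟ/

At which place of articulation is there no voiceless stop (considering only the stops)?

palatal

bilabial: voiceless /p/, voiced /b/.
retroflex: voiceless /ʈ/, voiced /ɖ/.
palatal: voiceless —, voiced /ɟ/.
velar: voiceless /k/, voiced /ɡ/.
Every place of articulation has a voiceless member except palatal, where /c/ would be expected.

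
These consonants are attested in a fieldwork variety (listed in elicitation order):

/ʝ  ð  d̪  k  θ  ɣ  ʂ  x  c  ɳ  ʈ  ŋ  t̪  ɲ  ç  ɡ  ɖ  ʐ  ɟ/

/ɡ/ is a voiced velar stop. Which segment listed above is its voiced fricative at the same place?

The voiced fricative at the same place is a voiced velar fricative — in this inventory, /ɣ/.

/ɣ/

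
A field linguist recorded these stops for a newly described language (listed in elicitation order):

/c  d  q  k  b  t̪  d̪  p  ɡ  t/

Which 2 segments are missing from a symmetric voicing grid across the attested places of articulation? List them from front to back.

place of articulation  voiceless  voiced  
bilabial          p         b       
dental            t̪        d̪      
alveolar          t         d       
palatal           c         —       
velar             k         ɡ       
uvular            q         —       
Gaps, from front to back: palatal lacks voiced (/ɟ/); uvular lacks voiced (/ɢ/).

/ɟ/, /ɢ/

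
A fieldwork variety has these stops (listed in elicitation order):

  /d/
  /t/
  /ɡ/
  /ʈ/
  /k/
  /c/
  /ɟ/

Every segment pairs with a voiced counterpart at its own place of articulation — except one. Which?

Alveolar: /t/ ~ /d/
Palatal: /c/ ~ /ɟ/
Velar: /k/ ~ /ɡ/
Retroflex: only /ʈ/ (voiceless); no voiced partner.
So /ʈ/ is the unpaired segment.

/ʈ/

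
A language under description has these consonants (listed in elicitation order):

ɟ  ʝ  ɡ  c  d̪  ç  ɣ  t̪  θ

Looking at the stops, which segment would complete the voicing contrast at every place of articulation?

/k/

place of articulation  voiceless  voiced  
dental            t̪        d̪      
palatal           c         ɟ       
velar             —         ɡ       
The velar row has no voiceless member, so the gap is the voiceless velar stop /k/.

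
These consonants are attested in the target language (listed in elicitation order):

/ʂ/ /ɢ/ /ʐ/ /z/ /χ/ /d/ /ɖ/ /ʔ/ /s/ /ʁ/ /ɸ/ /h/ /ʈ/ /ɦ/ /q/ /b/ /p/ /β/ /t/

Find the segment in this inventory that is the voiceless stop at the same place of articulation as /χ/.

/χ/ is a voiceless uvular fricative.
The voiceless stop at the same place is a voiceless uvular stop — in this inventory, /q/.

/q/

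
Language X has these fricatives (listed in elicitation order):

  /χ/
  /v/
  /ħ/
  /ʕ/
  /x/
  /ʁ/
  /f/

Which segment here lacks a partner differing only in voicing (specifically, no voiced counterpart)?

/x/

Labiodental: /f/ ~ /v/
Uvular: /χ/ ~ /ʁ/
Pharyngeal: /ħ/ ~ /ʕ/
Velar: only /x/ (voiceless); no voiced partner.
So /x/ is the unpaired segment.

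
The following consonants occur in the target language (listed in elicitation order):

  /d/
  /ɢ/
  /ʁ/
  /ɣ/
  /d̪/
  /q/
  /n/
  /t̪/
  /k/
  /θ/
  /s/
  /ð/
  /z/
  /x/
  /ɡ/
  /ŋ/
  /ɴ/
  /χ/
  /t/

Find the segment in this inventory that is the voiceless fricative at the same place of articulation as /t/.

/t/ is a voiceless alveolar stop.
The voiceless fricative at the same place is a voiceless alveolar fricative — in this inventory, /s/.

/s/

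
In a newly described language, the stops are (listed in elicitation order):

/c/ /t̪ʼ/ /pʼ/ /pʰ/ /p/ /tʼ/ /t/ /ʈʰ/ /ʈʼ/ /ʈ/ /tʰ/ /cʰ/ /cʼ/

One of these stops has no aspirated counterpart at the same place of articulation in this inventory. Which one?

Bilabial: /p/ ~ /pʰ/ ~ /pʼ/
Alveolar: /t/ ~ /tʰ/ ~ /tʼ/
Retroflex: /ʈ/ ~ /ʈʰ/ ~ /ʈʼ/
Palatal: /c/ ~ /cʰ/ ~ /cʼ/
Dental: only /t̪ʼ/ (ejective); no aspirated partner.
So /t̪ʼ/ is the unpaired segment.

/t̪ʼ/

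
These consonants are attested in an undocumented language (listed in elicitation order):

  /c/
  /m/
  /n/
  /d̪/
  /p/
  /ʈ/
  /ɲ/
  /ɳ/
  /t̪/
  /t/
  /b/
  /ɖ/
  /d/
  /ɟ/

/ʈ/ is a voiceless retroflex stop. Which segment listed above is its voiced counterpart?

/ɖ/

The voiced counterpart is a voiced retroflex stop — in this inventory, /ɖ/.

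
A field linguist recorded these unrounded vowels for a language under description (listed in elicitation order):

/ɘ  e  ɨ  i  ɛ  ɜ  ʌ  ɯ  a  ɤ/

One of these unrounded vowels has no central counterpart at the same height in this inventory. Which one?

High: /i/ ~ /ɨ/ ~ /ɯ/
High-mid: /e/ ~ /ɘ/ ~ /ɤ/
Low-mid: /ɛ/ ~ /ɜ/ ~ /ʌ/
Low: only /a/ (front); no central partner.
So /a/ is the unpaired segment.

/a/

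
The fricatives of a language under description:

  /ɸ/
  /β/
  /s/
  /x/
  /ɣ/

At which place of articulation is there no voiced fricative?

place of articulation  voiceless  voiced  
bilabial          ɸ         β       
alveolar          s         —       
velar             x         ɣ       
Every place of articulation has a voiced member except alveolar, where /z/ would be expected.

alveolar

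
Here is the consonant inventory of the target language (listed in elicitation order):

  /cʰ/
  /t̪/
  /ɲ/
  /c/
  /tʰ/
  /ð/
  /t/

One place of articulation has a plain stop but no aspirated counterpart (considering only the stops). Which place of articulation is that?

dental

place of articulation  plain     aspirated
dental            t̪        —       
alveolar          t         tʰ      
palatal           c         cʰ      
Every place of articulation has an aspirated member except dental, where /t̪ʰ/ would be expected.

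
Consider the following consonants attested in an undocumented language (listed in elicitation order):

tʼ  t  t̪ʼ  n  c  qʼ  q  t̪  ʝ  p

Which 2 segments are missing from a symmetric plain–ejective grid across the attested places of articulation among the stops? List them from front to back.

/pʼ/, /cʼ/

bilabial: plain /p/, ejective —.
dental: plain /t̪/, ejective /t̪ʼ/.
alveolar: plain /t/, ejective /tʼ/.
palatal: plain /c/, ejective —.
uvular: plain /q/, ejective /qʼ/.
Gaps, from front to back: bilabial lacks ejective (/pʼ/); palatal lacks ejective (/cʼ/).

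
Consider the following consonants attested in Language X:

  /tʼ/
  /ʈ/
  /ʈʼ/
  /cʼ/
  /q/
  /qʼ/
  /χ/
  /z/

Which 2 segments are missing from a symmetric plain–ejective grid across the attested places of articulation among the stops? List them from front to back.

place of articulation  plain     ejective
alveolar          —         tʼ      
retroflex         ʈ         ʈʼ      
palatal           —         cʼ      
uvular            q         qʼ      
Gaps, from front to back: alveolar lacks plain (/t/); palatal lacks plain (/c/).

/t/, /c/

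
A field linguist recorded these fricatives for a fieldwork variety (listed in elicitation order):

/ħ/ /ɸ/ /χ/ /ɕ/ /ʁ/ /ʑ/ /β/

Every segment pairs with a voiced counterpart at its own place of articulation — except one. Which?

/ħ/

Bilabial: /ɸ/ ~ /β/
Alveolo-palatal: /ɕ/ ~ /ʑ/
Uvular: /χ/ ~ /ʁ/
Pharyngeal: only /ħ/ (voiceless); no voiced partner.
So /ħ/ is the unpaired segment.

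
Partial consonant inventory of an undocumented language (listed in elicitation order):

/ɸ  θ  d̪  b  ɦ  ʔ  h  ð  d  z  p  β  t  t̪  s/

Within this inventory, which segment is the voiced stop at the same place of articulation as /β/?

/b/

/β/ is a voiced bilabial fricative.
The voiced stop at the same place is a voiced bilabial stop — in this inventory, /b/.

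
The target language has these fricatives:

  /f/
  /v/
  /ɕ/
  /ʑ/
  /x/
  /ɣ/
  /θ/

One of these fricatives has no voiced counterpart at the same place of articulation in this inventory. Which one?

/θ/

Labiodental: /f/ ~ /v/
Alveolo-palatal: /ɕ/ ~ /ʑ/
Velar: /x/ ~ /ɣ/
Dental: only /θ/ (voiceless); no voiced partner.
So /θ/ is the unpaired segment.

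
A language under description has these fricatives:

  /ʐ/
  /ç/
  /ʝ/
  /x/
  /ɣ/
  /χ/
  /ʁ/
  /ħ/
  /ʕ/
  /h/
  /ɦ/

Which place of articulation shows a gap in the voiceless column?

retroflex

Voiceless: /ç/ (palatal), /x/ (velar), /χ/ (uvular), /ħ/ (pharyngeal), /h/ (glottal).
Voiced: /ʐ/ (retroflex), /ʝ/ (palatal), /ɣ/ (velar), /ʁ/ (uvular), /ʕ/ (pharyngeal), /ɦ/ (glottal).
Every place of articulation has a voiceless member except retroflex, where /ʂ/ would be expected.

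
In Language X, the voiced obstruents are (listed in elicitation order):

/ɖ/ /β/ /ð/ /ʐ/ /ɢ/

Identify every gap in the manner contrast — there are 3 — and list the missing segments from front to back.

place of articulation  stop      fricative
bilabial          —         β       
dental            —         ð       
retroflex         ɖ         ʐ       
uvular            ɢ         —       
Gaps, from front to back: bilabial lacks stop (/b/); dental lacks stop (/d̪/); uvular lacks fricative (/ʁ/).

/b/, /d̪/, /ʁ/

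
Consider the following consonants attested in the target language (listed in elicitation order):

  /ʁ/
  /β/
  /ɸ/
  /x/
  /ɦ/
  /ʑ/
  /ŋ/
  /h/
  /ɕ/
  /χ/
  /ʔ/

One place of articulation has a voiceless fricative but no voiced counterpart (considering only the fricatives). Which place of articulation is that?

Voiceless: /ɸ/ (bilabial), /ɕ/ (alveolo-palatal), /x/ (velar), /χ/ (uvular), /h/ (glottal).
Voiced: /β/ (bilabial), /ʑ/ (alveolo-palatal), /ʁ/ (uvular), /ɦ/ (glottal).
Every place of articulation has a voiced member except velar, where /ɣ/ would be expected.

velar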